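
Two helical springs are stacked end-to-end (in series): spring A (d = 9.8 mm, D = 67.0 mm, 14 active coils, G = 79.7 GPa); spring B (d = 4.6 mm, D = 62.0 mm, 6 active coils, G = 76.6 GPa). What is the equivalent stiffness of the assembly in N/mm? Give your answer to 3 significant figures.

2.64 N/mm

k_A = Gd⁴/(8D³N_a) = (79.7×10³)(9.8⁴)/(8·67.0³·14) = 21.823 N/mm
k_B = Gd⁴/(8D³N_a) = (76.6×10³)(4.6⁴)/(8·62.0³·6) = 2.9981 N/mm
Series: 1/k_eq = 1/21.823 + 1/2.9981 = 0.37937; k_eq = 2.636 N/mm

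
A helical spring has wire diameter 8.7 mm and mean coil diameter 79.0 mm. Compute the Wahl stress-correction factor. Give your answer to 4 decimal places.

1.1605

C = D/d = 79.0/8.7 = 9.0805
K_W = (4C−1)/(4C−4) + 0.615/C = 35.322/32.322 + 0.0677 = 1.1605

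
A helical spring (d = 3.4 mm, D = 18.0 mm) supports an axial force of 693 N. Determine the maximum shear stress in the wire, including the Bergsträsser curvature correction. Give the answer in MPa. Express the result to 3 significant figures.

1030 MPa

Spring index C = D/d = 18.0/3.4 = 5.2941
K_B = (4C+2)/(4C−3) = 23.176/18.176 = 1.2751
τ₀ = 8FD/(πd³) = 8·693·18.0/(π·3.4³) = 99792/123.48 = 808.18 MPa
τ_max = K·τ₀ = 1.2751 × 808.18 = 1030.5 MPa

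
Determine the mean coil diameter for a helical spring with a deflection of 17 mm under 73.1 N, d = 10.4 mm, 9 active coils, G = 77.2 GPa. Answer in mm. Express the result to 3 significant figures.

Required rate k = F/δ = 73.1/17 = 4.3 N/mm
D = (Gd⁴/(8N_a·k))^(1/3) = (77.2×10³·10.4⁴/(8·9·4.3))^(1/3)
  = (2.91709e+06)^(1/3) = 142.8839 mm

143 mm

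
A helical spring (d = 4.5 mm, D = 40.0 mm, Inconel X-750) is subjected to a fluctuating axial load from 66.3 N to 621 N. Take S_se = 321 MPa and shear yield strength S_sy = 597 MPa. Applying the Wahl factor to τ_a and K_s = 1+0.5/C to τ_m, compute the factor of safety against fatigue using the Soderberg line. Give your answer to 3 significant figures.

0.554

C = D/d = 40.0/4.5 = 8.8889; K_W = (4C−1)/(4C−4)+0.615/C = 1.1643; K_s = 1+0.5/C = 1.0562
F_a = (F_max−F_min)/2 = 277.35 N; F_m = (F_max+F_min)/2 = 343.65 N
τ_a = K_W·8F_aD/(πd³) = 1.1643 × 310.02 = 360.94 MPa
τ_m = K_s·8F_mD/(πd³) = 1.0562 × 384.13 = 405.74 MPa
Soderberg: 1/n_f = τ_a/S_se + τ_m/S_sy = 360.94/321 + 405.74/597 = 1.12444 + 0.67963 = 1.8041
n_f = 1/1.8041 = 0.5543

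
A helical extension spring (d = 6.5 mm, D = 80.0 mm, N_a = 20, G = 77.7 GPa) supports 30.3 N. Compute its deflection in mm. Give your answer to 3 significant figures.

k = Gd⁴/(8D³N_a) = (77.7×10³)(6.5⁴)/(8·80.0³·20) = 1.6931 N/mm
δ = F/k = 30.3 / 1.6931 = 17.896 mm

17.9 mm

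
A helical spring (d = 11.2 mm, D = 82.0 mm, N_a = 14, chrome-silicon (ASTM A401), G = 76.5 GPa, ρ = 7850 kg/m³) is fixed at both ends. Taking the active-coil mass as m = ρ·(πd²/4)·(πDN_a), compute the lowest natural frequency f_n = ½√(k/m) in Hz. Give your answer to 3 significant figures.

41.8 Hz

k = Gd⁴/(8D³N_a) = (76.5×10³)(11.2⁴)/(8·82.0³·14) = 19.493 N/mm = 19493 N/m
Wire length L = πDN_a = π·82.0·14 = 3606.5 mm
m = ρ·(πd²/4)·L = 7850 × 98.52×10⁻⁶ m² × 3.6065 m = 2.7892 kg
f_n = ½√(k/m) = 0.5·√(19493/2.7892) = 0.5·√(6988.5) = 41.799 Hz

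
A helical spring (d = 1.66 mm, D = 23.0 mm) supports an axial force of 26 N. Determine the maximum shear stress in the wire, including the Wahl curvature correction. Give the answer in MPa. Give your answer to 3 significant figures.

Spring index C = D/d = 23.0/1.66 = 13.8554
K_W = (4C−1)/(4C−4) + 0.615/C = 54.422/51.422 + 0.0444 = 1.1027
τ₀ = 8FD/(πd³) = 8·26·23.0/(π·1.66³) = 4784/14.371 = 332.9 MPa
τ_max = K·τ₀ = 1.1027 × 332.9 = 367.1 MPa

367 MPa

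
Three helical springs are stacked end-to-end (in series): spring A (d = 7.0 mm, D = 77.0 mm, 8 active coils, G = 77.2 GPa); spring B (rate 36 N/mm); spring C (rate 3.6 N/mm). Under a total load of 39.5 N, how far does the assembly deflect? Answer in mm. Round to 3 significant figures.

18.3 mm

k_A = Gd⁴/(8D³N_a) = (77.2×10³)(7.0⁴)/(8·77.0³·8) = 6.3439 N/mm
Series: 1/k_eq = 1/6.3439 + 1/36 + 1/3.6 = 0.46319; k_eq = 2.159 N/mm
δ = F/k_eq = 39.5/2.159 = 18.296 mm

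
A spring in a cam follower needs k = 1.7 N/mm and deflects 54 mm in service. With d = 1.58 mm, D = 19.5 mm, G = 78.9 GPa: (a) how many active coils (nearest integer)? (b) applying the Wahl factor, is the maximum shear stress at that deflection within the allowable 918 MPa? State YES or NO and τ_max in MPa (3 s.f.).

(a) 5 coils; (b) NO, τ_max = 1260 MPa

N_a = Gd⁴/(8D³k) = (78.9×10³)(1.58⁴)/(8·19.5³·1.7) = 4.876 → N_a = 5
Actual rate k = Gd⁴/(8D³·5) = 1.6578 N/mm
Working load F = kδ = 1.6578·54 = 89.523 N
C = 19.5/1.58 = 12.3418; K_W = (4C−1)/(4C−4)+0.615/C = 1.1160
τ_max = K_W·8FD/(πd³) = 1.1160·1127 = 1257.7 MPa
τ_max > 918 MPa → exceeds allowable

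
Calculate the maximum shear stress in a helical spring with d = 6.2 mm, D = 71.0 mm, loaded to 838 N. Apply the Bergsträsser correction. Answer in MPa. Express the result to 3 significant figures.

710 MPa

Spring index C = D/d = 71.0/6.2 = 11.4516
K_B = (4C+2)/(4C−3) = 47.806/42.806 = 1.1168
τ₀ = 8FD/(πd³) = 8·838·71.0/(π·6.2³) = 475984/748.73 = 635.72 MPa
τ_max = K·τ₀ = 1.1168 × 635.72 = 709.98 MPa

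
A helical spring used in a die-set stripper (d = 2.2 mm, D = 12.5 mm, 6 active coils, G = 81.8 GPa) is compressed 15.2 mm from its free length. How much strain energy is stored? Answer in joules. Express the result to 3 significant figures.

2.36 J

k = Gd⁴/(8D³N_a) = (81.8×10³)(2.2⁴)/(8·12.5³·6) = 20.44 N/mm
U = ½kδ² = 0.5 × 20.44 × 15.2² = 2361.2 N·mm = 2.3612 J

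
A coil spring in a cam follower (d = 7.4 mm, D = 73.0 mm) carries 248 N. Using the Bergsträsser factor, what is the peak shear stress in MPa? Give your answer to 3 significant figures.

Spring index C = D/d = 73.0/7.4 = 9.8649
K_B = (4C+2)/(4C−3) = 41.459/36.459 = 1.1371
τ₀ = 8FD/(πd³) = 8·248·73.0/(π·7.4³) = 144832/1273 = 113.77 MPa
τ_max = K·τ₀ = 1.1371 × 113.77 = 129.37 MPa

129 MPa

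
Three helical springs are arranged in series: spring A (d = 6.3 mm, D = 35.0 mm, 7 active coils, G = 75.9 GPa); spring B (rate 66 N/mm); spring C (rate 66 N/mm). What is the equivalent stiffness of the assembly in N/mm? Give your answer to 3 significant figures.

19.8 N/mm

k_A = Gd⁴/(8D³N_a) = (75.9×10³)(6.3⁴)/(8·35.0³·7) = 49.798 N/mm
Series: 1/k_eq = 1/49.798 + 1/66 + 1/66 = 0.050384; k_eq = 19.848 N/mm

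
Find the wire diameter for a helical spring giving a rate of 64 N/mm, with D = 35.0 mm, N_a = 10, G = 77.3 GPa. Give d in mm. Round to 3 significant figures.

7.30 mm

d = (8D³N_a·k / G)^(1/4) = (8·35.0³·10·64 / (77.3×10³))^0.25
  = (2839.8)^0.25 = 7.3000 mm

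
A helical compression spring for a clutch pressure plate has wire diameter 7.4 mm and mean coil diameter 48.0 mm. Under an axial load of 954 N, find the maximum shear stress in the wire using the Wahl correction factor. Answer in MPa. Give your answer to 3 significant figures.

354 MPa

Spring index C = D/d = 48.0/7.4 = 6.4865
K_W = (4C−1)/(4C−4) + 0.615/C = 24.946/21.946 + 0.0948 = 1.2315
τ₀ = 8FD/(πd³) = 8·954·48.0/(π·7.4³) = 366336/1273 = 287.76 MPa
τ_max = K·τ₀ = 1.2315 × 287.76 = 354.38 MPa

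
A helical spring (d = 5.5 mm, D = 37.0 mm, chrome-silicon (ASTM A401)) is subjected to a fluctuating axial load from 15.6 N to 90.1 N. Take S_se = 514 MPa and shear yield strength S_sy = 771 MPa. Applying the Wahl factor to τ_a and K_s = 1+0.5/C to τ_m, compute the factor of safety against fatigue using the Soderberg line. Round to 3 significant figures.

C = D/d = 37.0/5.5 = 6.7273; K_W = (4C−1)/(4C−4)+0.615/C = 1.2224; K_s = 1+0.5/C = 1.0743
F_a = (F_max−F_min)/2 = 37.25 N; F_m = (F_max+F_min)/2 = 52.85 N
τ_a = K_W·8F_aD/(πd³) = 1.2224 × 21.095 = 25.786 MPa
τ_m = K_s·8F_mD/(πd³) = 1.0743 × 29.929 = 32.154 MPa
Soderberg: 1/n_f = τ_a/S_se + τ_m/S_sy = 25.786/514 + 32.154/771 = 0.05017 + 0.04170 = 0.091871
n_f = 1/0.091871 = 10.88

10.9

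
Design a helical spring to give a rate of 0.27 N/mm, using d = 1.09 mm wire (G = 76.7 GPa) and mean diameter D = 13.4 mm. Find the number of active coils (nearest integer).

N_a = Gd⁴/(8D³k) = (76.7×10³ × 1.09⁴)/(8 × 13.4³ × 0.27)
    = 108268 / 5197.18 = 20.83 → 21 coils

21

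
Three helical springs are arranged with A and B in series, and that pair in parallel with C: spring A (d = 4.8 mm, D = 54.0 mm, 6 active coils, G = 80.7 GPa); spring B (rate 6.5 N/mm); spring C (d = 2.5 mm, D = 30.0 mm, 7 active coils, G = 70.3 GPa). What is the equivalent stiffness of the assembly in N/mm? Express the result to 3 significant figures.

k_A = Gd⁴/(8D³N_a) = (80.7×10³)(4.8⁴)/(8·54.0³·6) = 5.6678 N/mm
k_C = Gd⁴/(8D³N_a) = (70.3×10³)(2.5⁴)/(8·30.0³·7) = 1.8162 N/mm
Springs A,B series: k_AB = 1/(1/5.6678+1/6.5) = 3.0277 N/mm; parallel with C: k_eq = 3.0277+1.8162 = 4.8439 N/mm

4.84 N/mm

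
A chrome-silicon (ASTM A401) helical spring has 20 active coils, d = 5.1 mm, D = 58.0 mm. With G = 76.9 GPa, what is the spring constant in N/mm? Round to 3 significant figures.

k = Gd⁴/(8D³N_a) = (76.9×10³ × 5.1⁴) / (8 × 58.0³ × 20)
  = 5.20244e+07 / 3.12179e+07 = 1.6665 N/mm

1.67 N/mm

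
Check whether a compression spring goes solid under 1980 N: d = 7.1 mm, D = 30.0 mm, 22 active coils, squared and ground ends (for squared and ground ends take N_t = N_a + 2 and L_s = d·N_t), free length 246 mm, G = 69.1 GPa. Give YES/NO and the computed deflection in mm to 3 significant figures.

k = Gd⁴/(8D³N_a) = (69.1×10³)(7.1⁴)/(8·30.0³·22) = 36.952 N/mm
N_t = 24; L_s = 7.1·24 = 170.4 mm; δ_solid = L₀ − L_s = 246 − 170.4 = 75.6 mm
δ = F/k = 1980/36.952 = 53.583 mm
δ < δ_solid → spring does not go solid

NO, δ = 53.6 mm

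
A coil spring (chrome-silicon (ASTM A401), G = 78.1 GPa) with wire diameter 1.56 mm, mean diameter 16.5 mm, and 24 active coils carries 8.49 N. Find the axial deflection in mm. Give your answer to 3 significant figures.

15.8 mm

k = Gd⁴/(8D³N_a) = (78.1×10³)(1.56⁴)/(8·16.5³·24) = 0.53629 N/mm
δ = F/k = 8.49 / 0.53629 = 15.831 mm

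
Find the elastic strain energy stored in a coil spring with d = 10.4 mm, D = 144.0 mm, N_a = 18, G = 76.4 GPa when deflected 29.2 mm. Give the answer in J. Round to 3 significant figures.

0.886 J

k = Gd⁴/(8D³N_a) = (76.4×10³)(10.4⁴)/(8·144.0³·18) = 2.0786 N/mm
U = ½kδ² = 0.5 × 2.0786 × 29.2² = 886.16 N·mm = 0.88616 J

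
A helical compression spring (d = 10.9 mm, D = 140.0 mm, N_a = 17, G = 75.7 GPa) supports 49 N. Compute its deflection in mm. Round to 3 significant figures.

17.1 mm

k = Gd⁴/(8D³N_a) = (75.7×10³)(10.9⁴)/(8·140.0³·17) = 2.8634 N/mm
δ = F/k = 49 / 2.8634 = 17.113 mm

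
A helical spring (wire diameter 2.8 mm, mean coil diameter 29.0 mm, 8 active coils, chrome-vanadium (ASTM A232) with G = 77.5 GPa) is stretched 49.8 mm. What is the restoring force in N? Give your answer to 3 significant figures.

152 N

k = Gd⁴/(8D³N_a) = (77.5×10³)(2.8⁴)/(8·29.0³·8) = 3.0518 N/mm
F = k·δ = 3.0518 × 49.8 = 151.98 N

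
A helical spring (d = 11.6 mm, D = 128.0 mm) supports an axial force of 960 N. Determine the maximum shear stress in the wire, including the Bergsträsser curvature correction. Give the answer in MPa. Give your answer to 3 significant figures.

225 MPa

Spring index C = D/d = 128.0/11.6 = 11.0345
K_B = (4C+2)/(4C−3) = 46.138/41.138 = 1.1215
τ₀ = 8FD/(πd³) = 8·960·128.0/(π·11.6³) = 983040/4903.7 = 200.47 MPa
τ_max = K·τ₀ = 1.1215 × 200.47 = 224.83 MPa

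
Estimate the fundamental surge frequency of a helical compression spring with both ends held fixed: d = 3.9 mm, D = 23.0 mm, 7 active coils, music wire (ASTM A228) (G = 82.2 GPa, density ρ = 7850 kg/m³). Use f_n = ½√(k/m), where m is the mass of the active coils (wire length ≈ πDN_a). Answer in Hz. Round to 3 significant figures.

384 Hz

k = Gd⁴/(8D³N_a) = (82.2×10³)(3.9⁴)/(8·23.0³·7) = 27.91 N/mm = 27910 N/m
Wire length L = πDN_a = π·23.0·7 = 505.8 mm
m = ρ·(πd²/4)·L = 7850 × 11.946×10⁻⁶ m² × 0.5058 m = 0.047431 kg
f_n = ½√(k/m) = 0.5·√(27910/0.047431) = 0.5·√(5.8843e+05) = 383.55 Hz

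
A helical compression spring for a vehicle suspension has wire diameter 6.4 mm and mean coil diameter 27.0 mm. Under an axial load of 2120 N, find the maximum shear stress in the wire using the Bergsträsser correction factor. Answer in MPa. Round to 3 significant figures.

756 MPa

Spring index C = D/d = 27.0/6.4 = 4.2188
K_B = (4C+2)/(4C−3) = 18.875/13.875 = 1.3604
τ₀ = 8FD/(πd³) = 8·2120·27.0/(π·6.4³) = 457920/823.55 = 556.03 MPa
τ_max = K·τ₀ = 1.3604 × 556.03 = 756.4 MPa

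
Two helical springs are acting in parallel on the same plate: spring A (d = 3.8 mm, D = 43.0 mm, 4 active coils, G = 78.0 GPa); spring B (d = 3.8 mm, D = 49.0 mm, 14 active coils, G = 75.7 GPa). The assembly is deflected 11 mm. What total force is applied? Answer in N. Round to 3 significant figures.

83.5 N

k_A = Gd⁴/(8D³N_a) = (78.0×10³)(3.8⁴)/(8·43.0³·4) = 6.3925 N/mm
k_B = Gd⁴/(8D³N_a) = (75.7×10³)(3.8⁴)/(8·49.0³·14) = 1.1979 N/mm
Parallel: k_eq = 6.3925 + 1.1979 = 7.5905 N/mm
F = k_eq·δ = 7.5905·11 = 83.495 N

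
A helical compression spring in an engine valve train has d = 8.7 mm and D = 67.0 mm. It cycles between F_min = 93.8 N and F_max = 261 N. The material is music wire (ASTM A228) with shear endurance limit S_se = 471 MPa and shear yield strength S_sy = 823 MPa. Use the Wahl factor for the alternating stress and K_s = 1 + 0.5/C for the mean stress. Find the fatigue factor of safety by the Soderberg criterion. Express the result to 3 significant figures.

8.75

C = D/d = 67.0/8.7 = 7.7011; K_W = (4C−1)/(4C−4)+0.615/C = 1.1918; K_s = 1+0.5/C = 1.0649
F_a = (F_max−F_min)/2 = 83.6 N; F_m = (F_max+F_min)/2 = 177.4 N
τ_a = K_W·8F_aD/(πd³) = 1.1918 × 21.66 = 25.814 MPa
τ_m = K_s·8F_mD/(πd³) = 1.0649 × 45.963 = 48.947 MPa
Soderberg: 1/n_f = τ_a/S_se + τ_m/S_sy = 25.814/471 + 48.947/823 = 0.05481 + 0.05947 = 0.11428
n_f = 1/0.11428 = 8.75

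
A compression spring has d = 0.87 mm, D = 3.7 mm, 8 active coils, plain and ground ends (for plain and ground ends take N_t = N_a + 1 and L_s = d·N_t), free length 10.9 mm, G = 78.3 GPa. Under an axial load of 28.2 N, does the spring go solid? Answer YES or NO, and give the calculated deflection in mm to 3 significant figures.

NO, δ = 2.04 mm

k = Gd⁴/(8D³N_a) = (78.3×10³)(0.87⁴)/(8·3.7³·8) = 13.837 N/mm
N_t = 9; L_s = 0.87·9 = 7.83 mm; δ_solid = L₀ − L_s = 10.9 − 7.83 = 3.07 mm
δ = F/k = 28.2/13.837 = 2.038 mm
δ < δ_solid → spring does not go solid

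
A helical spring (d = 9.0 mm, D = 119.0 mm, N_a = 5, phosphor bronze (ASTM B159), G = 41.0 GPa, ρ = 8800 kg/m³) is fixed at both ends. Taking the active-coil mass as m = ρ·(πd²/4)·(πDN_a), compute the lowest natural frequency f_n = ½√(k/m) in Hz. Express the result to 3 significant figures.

k = Gd⁴/(8D³N_a) = (41.0×10³)(9.0⁴)/(8·119.0³·5) = 3.9907 N/mm = 3990.7 N/m
Wire length L = πDN_a = π·119.0·5 = 1869.2 mm
m = ρ·(πd²/4)·L = 8800 × 63.617×10⁻⁶ m² × 1.8692 m = 1.0465 kg
f_n = ½√(k/m) = 0.5·√(3990.7/1.0465) = 0.5·√(3813.5) = 30.877 Hz

30.9 Hz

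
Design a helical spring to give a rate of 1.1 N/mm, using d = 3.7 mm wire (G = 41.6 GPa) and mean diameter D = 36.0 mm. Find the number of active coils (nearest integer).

19

N_a = Gd⁴/(8D³k) = (41.6×10³ × 3.7⁴)/(8 × 36.0³ × 1.1)
    = 7.79651e+06 / 410573 = 18.99 → 19 coils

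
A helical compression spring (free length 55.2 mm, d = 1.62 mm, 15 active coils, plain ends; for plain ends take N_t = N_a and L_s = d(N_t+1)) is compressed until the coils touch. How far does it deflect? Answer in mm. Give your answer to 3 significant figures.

29.3 mm

N_t = 15; L_s = 1.62·16 = 25.92 mm
δ_solid = L₀ − L_s = 55.2 − 25.92 = 29.28 mm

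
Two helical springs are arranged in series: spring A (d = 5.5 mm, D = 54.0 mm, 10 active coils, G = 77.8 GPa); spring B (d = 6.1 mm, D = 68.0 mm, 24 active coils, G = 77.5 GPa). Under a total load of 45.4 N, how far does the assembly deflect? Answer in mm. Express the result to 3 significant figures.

33.6 mm

k_A = Gd⁴/(8D³N_a) = (77.8×10³)(5.5⁴)/(8·54.0³·10) = 5.6514 N/mm
k_B = Gd⁴/(8D³N_a) = (77.5×10³)(6.1⁴)/(8·68.0³·24) = 1.7774 N/mm
Series: 1/k_eq = 1/5.6514 + 1/1.7774 = 0.73956; k_eq = 1.3522 N/mm
δ = F/k_eq = 45.4/1.3522 = 33.576 mm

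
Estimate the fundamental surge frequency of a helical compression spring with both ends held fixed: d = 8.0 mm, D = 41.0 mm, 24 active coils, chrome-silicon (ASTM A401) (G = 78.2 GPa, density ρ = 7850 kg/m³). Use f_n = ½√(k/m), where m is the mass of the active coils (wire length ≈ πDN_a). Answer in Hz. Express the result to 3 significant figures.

70.4 Hz

k = Gd⁴/(8D³N_a) = (78.2×10³)(8.0⁴)/(8·41.0³·24) = 24.205 N/mm = 24205 N/m
Wire length L = πDN_a = π·41.0·24 = 3091.3 mm
m = ρ·(πd²/4)·L = 7850 × 50.265×10⁻⁶ m² × 3.0913 m = 1.2198 kg
f_n = ½√(k/m) = 0.5·√(24205/1.2198) = 0.5·√(19844) = 70.434 Hz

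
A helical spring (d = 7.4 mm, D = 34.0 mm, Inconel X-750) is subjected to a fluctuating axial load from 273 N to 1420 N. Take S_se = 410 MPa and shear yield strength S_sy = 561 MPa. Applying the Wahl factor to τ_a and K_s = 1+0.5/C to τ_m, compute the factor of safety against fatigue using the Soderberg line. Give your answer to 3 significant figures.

1.32

C = D/d = 34.0/7.4 = 4.5946; K_W = (4C−1)/(4C−4)+0.615/C = 1.3425; K_s = 1+0.5/C = 1.1088
F_a = (F_max−F_min)/2 = 573.5 N; F_m = (F_max+F_min)/2 = 846.5 N
τ_a = K_W·8F_aD/(πd³) = 1.3425 × 122.53 = 164.5 MPa
τ_m = K_s·8F_mD/(πd³) = 1.1088 × 180.86 = 200.55 MPa
Soderberg: 1/n_f = τ_a/S_se + τ_m/S_sy = 164.5/410 + 200.55/561 = 0.40122 + 0.35748 = 0.7587
n_f = 1/0.7587 = 1.318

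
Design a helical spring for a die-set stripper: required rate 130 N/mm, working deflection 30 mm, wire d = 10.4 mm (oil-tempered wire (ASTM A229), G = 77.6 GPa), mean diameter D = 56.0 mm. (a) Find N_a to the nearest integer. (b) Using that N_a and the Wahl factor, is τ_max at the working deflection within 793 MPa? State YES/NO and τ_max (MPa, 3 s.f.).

(a) 5 coils; (b) YES, τ_max = 632 MPa

N_a = Gd⁴/(8D³k) = (77.6×10³)(10.4⁴)/(8·56.0³·130) = 4.97 → N_a = 5
Actual rate k = Gd⁴/(8D³·5) = 129.23 N/mm
Working load F = kδ = 129.23·30 = 3877 N
C = 56.0/10.4 = 5.3846; K_W = (4C−1)/(4C−4)+0.615/C = 1.2853
τ_max = K_W·8FD/(πd³) = 1.2853·491.5 = 631.7 MPa
τ_max ≤ 793 MPa → acceptable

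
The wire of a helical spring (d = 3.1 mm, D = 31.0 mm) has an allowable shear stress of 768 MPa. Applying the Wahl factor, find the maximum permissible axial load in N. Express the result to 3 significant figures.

C = D/d = 31.0/3.1 = 10.0000
K_W = (4C−1)/(4C−4) + 0.615/C = 39.000/36.000 + 0.0615 = 1.1448
τ_max = K·8FD/(πd³) → F_max = τ_allow·πd³/(8DK)
F_max = 768·π·3.1³/(8·31.0·1.1448) = 71878/283.92 = 253.16 N

253 N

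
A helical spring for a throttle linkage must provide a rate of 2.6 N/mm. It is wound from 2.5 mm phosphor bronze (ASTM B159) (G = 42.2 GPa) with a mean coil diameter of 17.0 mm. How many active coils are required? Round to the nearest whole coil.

N_a = Gd⁴/(8D³k) = (42.2×10³ × 2.5⁴)/(8 × 17.0³ × 2.6)
    = 1.64844e+06 / 102190 = 16.13 → 16 coils

16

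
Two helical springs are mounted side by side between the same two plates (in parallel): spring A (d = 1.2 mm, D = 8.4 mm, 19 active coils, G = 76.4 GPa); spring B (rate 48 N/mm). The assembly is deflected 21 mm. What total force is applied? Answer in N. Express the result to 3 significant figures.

k_A = Gd⁴/(8D³N_a) = (76.4×10³)(1.2⁴)/(8·8.4³·19) = 1.7585 N/mm
Parallel: k_eq = 1.7585 + 48 = 49.758 N/mm
F = k_eq·δ = 49.758·21 = 1044.9 N

1040 N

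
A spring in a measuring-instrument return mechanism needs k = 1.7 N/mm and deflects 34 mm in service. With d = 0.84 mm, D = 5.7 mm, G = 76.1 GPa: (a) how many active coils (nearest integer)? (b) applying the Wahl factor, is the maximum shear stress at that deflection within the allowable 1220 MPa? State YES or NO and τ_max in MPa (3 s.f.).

N_a = Gd⁴/(8D³k) = (76.1×10³)(0.84⁴)/(8·5.7³·1.7) = 15.04 → N_a = 15
Actual rate k = Gd⁴/(8D³·15) = 1.7049 N/mm
Working load F = kδ = 1.7049·34 = 57.966 N
C = 5.7/0.84 = 6.7857; K_W = (4C−1)/(4C−4)+0.615/C = 1.2203
τ_max = K_W·8FD/(πd³) = 1.2203·1419.6 = 1732.2 MPa
τ_max > 1220 MPa → exceeds allowable

(a) 15 coils; (b) NO, τ_max = 1730 MPa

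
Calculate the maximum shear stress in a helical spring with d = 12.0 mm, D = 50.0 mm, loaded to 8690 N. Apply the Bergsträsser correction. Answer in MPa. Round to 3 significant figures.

Spring index C = D/d = 50.0/12.0 = 4.1667
K_B = (4C+2)/(4C−3) = 18.667/13.667 = 1.3659
τ₀ = 8FD/(πd³) = 8·8690·50.0/(π·12.0³) = 3.476e+06/5428.7 = 640.3 MPa
τ_max = K·τ₀ = 1.3659 × 640.3 = 874.56 MPa

875 MPa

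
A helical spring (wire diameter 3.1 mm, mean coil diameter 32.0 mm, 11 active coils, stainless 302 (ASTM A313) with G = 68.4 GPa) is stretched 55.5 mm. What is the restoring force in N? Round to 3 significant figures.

k = Gd⁴/(8D³N_a) = (68.4×10³)(3.1⁴)/(8·32.0³·11) = 2.1906 N/mm
F = k·δ = 2.1906 × 55.5 = 121.58 N

122 N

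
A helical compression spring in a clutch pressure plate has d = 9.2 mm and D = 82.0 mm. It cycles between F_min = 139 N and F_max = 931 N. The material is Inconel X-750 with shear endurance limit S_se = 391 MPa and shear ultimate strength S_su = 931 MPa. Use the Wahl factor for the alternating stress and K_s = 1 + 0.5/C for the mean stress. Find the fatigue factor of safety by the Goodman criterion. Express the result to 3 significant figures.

C = D/d = 82.0/9.2 = 8.9130; K_W = (4C−1)/(4C−4)+0.615/C = 1.1638; K_s = 1+0.5/C = 1.0561
F_a = (F_max−F_min)/2 = 396 N; F_m = (F_max+F_min)/2 = 535 N
τ_a = K_W·8F_aD/(πd³) = 1.1638 × 106.19 = 123.58 MPa
τ_m = K_s·8F_mD/(πd³) = 1.0561 × 143.46 = 151.51 MPa
Goodman: 1/n_f = τ_a/S_se + τ_m/S_su = 123.58/391 + 151.51/931 = 0.31607 + 0.16274 = 0.47881
n_f = 1/0.47881 = 2.089

2.09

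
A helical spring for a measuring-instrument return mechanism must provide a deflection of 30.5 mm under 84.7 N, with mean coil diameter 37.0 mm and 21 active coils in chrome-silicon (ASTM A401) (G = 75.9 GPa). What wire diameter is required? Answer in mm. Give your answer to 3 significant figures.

Required rate k = F/δ = 84.7/30.5 = 2.777 N/mm
d = (8D³N_a·k / G)^(1/4) = (8·37.0³·21·2.777 / (75.9×10³))^0.25
  = (311.36)^0.25 = 4.2006 mm

4.20 mm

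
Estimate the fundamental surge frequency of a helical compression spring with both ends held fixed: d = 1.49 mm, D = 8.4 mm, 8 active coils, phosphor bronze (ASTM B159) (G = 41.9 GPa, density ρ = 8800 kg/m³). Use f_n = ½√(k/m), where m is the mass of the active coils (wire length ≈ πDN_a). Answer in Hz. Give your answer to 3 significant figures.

648 Hz

k = Gd⁴/(8D³N_a) = (41.9×10³)(1.49⁴)/(8·8.4³·8) = 5.4443 N/mm = 5444.3 N/m
Wire length L = πDN_a = π·8.4·8 = 211.12 mm
m = ρ·(πd²/4)·L = 8800 × 1.7437×10⁻⁶ m² × 0.21112 m = 0.0032394 kg
f_n = ½√(k/m) = 0.5·√(5444.3/0.0032394) = 0.5·√(1.6806e+06) = 648.2 Hz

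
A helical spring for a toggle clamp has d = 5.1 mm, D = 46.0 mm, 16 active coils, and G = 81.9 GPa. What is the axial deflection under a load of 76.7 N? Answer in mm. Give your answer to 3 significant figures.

k = Gd⁴/(8D³N_a) = (81.9×10³)(5.1⁴)/(8·46.0³·16) = 4.4471 N/mm
δ = F/k = 76.7 / 4.4471 = 17.247 mm

17.2 mm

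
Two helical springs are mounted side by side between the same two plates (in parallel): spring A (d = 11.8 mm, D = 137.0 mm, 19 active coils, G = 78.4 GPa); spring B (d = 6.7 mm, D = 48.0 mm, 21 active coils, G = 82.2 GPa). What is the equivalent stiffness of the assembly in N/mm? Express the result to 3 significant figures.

12.8 N/mm

k_A = Gd⁴/(8D³N_a) = (78.4×10³)(11.8⁴)/(8·137.0³·19) = 3.889 N/mm
k_B = Gd⁴/(8D³N_a) = (82.2×10³)(6.7⁴)/(8·48.0³·21) = 8.9153 N/mm
Parallel: k_eq = 3.889 + 8.9153 = 12.804 N/mm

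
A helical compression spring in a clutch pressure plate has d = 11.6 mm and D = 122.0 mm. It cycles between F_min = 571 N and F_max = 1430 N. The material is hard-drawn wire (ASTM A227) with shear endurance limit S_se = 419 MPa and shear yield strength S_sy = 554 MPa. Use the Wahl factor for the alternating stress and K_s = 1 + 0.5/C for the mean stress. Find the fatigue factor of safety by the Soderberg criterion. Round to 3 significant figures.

1.64

C = D/d = 122.0/11.6 = 10.5172; K_W = (4C−1)/(4C−4)+0.615/C = 1.1373; K_s = 1+0.5/C = 1.0475
F_a = (F_max−F_min)/2 = 429.5 N; F_m = (F_max+F_min)/2 = 1000.5 N
τ_a = K_W·8F_aD/(πd³) = 1.1373 × 85.485 = 97.22 MPa
τ_m = K_s·8F_mD/(πd³) = 1.0475 × 199.13 = 208.6 MPa
Soderberg: 1/n_f = τ_a/S_se + τ_m/S_sy = 97.22/419 + 208.6/554 = 0.23203 + 0.37653 = 0.60856
n_f = 1/0.60856 = 1.643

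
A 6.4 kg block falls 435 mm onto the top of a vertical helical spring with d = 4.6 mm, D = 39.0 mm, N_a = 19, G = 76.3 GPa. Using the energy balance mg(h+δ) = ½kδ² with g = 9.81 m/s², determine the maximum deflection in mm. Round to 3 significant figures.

k = Gd⁴/(8D³N_a) = (76.3×10³)(4.6⁴)/(8·39.0³·19) = 3.7889 N/mm
W = mg = 6.4 × 9.81 = 62.784 N
½kδ² − Wδ − Wh = 0 → δ = (W + √(W² + 2kWh))/k
δ = (62.784 + √(3941.8 + 206960))/3.7889 = (62.784 + 459.24)/3.7889 = 137.78 mm

138 mm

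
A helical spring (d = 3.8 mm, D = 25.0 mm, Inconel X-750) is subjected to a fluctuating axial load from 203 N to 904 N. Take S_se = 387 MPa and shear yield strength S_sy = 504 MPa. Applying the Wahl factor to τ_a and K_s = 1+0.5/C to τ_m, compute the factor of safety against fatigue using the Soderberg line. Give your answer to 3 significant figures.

C = D/d = 25.0/3.8 = 6.5789; K_W = (4C−1)/(4C−4)+0.615/C = 1.2279; K_s = 1+0.5/C = 1.0760
F_a = (F_max−F_min)/2 = 350.5 N; F_m = (F_max+F_min)/2 = 553.5 N
τ_a = K_W·8F_aD/(πd³) = 1.2279 × 406.65 = 499.33 MPa
τ_m = K_s·8F_mD/(πd³) = 1.0760 × 642.17 = 690.97 MPa
Soderberg: 1/n_f = τ_a/S_se + τ_m/S_sy = 499.33/387 + 690.97/504 = 1.29025 + 1.37097 = 2.6612
n_f = 1/2.6612 = 0.3758

0.376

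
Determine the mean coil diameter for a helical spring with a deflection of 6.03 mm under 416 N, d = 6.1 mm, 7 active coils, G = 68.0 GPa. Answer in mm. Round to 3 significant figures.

29.0 mm

Required rate k = F/δ = 416/6.03 = 68.988 N/mm
D = (Gd⁴/(8N_a·k))^(1/3) = (68.0×10³·6.1⁴/(8·7·68.988))^(1/3)
  = (24370.5)^(1/3) = 28.9927 mm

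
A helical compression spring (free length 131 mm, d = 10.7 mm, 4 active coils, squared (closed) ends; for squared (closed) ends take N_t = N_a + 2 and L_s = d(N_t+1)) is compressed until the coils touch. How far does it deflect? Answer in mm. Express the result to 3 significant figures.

N_t = 6; L_s = 10.7·7 = 74.9 mm
δ_solid = L₀ − L_s = 131 − 74.9 = 56.1 mm

56.1 mm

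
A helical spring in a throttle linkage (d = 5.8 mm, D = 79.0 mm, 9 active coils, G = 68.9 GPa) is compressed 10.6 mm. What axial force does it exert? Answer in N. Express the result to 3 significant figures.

23.3 N

k = Gd⁴/(8D³N_a) = (68.9×10³)(5.8⁴)/(8·79.0³·9) = 2.1964 N/mm
F = k·δ = 2.1964 × 10.6 = 23.282 N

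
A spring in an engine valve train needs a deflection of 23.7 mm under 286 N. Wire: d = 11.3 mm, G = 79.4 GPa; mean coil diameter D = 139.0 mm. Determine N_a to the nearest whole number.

5

Required rate k = F/δ = 286/23.7 = 12.068 N/mm
N_a = Gd⁴/(8D³k) = (79.4×10³ × 11.3⁴)/(8 × 139.0³ × 12.068)
    = 1.2946e+09 / 2.5927e+08 = 4.993 → 5 coils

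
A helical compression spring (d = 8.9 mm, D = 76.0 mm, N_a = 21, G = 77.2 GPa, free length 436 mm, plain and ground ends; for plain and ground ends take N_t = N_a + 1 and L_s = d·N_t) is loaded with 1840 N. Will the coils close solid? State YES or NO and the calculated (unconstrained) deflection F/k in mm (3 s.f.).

YES, δ = 280 mm

k = Gd⁴/(8D³N_a) = (77.2×10³)(8.9⁴)/(8·76.0³·21) = 6.5679 N/mm
N_t = 22; L_s = 8.9·22 = 195.8 mm; δ_solid = L₀ − L_s = 436 − 195.8 = 240.2 mm
δ = F/k = 1840/6.5679 = 280.15 mm
δ ≥ δ_solid → spring goes solid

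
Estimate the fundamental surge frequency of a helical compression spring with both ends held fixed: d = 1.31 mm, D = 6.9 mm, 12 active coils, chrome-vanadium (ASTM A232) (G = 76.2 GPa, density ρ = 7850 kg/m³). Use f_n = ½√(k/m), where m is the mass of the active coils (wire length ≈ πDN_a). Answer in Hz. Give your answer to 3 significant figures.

804 Hz

k = Gd⁴/(8D³N_a) = (76.2×10³)(1.31⁴)/(8·6.9³·12) = 7.1158 N/mm = 7115.8 N/m
Wire length L = πDN_a = π·6.9·12 = 260.12 mm
m = ρ·(πd²/4)·L = 7850 × 1.3478×10⁻⁶ m² × 0.26012 m = 0.0027522 kg
f_n = ½√(k/m) = 0.5·√(7115.8/0.0027522) = 0.5·√(2.5855e+06) = 803.97 Hz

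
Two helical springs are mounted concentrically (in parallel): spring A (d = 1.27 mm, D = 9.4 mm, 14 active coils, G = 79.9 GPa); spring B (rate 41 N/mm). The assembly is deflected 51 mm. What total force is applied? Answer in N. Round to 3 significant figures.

k_A = Gd⁴/(8D³N_a) = (79.9×10³)(1.27⁴)/(8·9.4³·14) = 2.2344 N/mm
Parallel: k_eq = 2.2344 + 41 = 43.234 N/mm
F = k_eq·δ = 43.234·51 = 2205 N

2200 N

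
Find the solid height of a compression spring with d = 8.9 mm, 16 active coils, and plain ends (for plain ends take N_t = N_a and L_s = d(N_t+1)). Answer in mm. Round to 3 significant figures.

151 mm

plain ends: N_t = N_a = 16
L_s = d·(N_t+1) = 8.9 × 17 = 151.3 mm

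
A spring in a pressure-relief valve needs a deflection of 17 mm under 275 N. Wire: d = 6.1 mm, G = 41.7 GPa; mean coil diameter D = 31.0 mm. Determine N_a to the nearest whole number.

15

Required rate k = F/δ = 275/17 = 16.176 N/mm
N_a = Gd⁴/(8D³k) = (41.7×10³ × 6.1⁴)/(8 × 31.0³ × 16.176)
    = 5.77372e+07 / 3.85531e+06 = 14.98 → 15 coils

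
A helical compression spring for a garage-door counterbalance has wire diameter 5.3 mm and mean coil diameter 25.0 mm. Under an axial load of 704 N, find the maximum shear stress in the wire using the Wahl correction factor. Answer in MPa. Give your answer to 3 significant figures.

401 MPa

Spring index C = D/d = 25.0/5.3 = 4.7170
K_W = (4C−1)/(4C−4) + 0.615/C = 17.868/14.868 + 0.1304 = 1.3322
τ₀ = 8FD/(πd³) = 8·704·25.0/(π·5.3³) = 140800/467.71 = 301.04 MPa
τ_max = K·τ₀ = 1.3322 × 301.04 = 401.03 MPa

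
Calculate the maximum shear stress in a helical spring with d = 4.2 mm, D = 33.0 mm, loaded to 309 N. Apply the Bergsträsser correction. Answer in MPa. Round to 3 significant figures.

412 MPa

Spring index C = D/d = 33.0/4.2 = 7.8571
K_B = (4C+2)/(4C−3) = 33.429/28.429 = 1.1759
τ₀ = 8FD/(πd³) = 8·309·33.0/(π·4.2³) = 81576/232.75 = 350.48 MPa
τ_max = K·τ₀ = 1.1759 × 350.48 = 412.12 MPa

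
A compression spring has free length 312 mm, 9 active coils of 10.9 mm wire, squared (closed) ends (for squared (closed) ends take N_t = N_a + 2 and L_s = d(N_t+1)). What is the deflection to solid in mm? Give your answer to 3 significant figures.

181 mm

N_t = 11; L_s = 10.9·12 = 130.8 mm
δ_solid = L₀ − L_s = 312 − 130.8 = 181.2 mm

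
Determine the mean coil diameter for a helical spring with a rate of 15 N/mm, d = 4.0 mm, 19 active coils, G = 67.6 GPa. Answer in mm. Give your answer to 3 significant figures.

D = (Gd⁴/(8N_a·k))^(1/3) = (67.6×10³·4.0⁴/(8·19·15))^(1/3)
  = (7590.18)^(1/3) = 19.6525 mm

19.7 mm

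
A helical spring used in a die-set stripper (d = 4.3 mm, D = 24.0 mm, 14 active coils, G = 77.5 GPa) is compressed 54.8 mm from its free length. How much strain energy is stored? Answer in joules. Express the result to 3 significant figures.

k = Gd⁴/(8D³N_a) = (77.5×10³)(4.3⁴)/(8·24.0³·14) = 17.113 N/mm
U = ½kδ² = 0.5 × 17.113 × 54.8² = 25695 N·mm = 25.695 J

25.7 J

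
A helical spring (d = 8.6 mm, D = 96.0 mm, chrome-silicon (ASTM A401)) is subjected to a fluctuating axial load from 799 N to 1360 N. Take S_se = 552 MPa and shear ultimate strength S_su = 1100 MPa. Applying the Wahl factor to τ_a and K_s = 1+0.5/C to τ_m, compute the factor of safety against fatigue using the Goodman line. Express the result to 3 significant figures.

C = D/d = 96.0/8.6 = 11.1628; K_W = (4C−1)/(4C−4)+0.615/C = 1.1289; K_s = 1+0.5/C = 1.0448
F_a = (F_max−F_min)/2 = 280.5 N; F_m = (F_max+F_min)/2 = 1079.5 N
τ_a = K_W·8F_aD/(πd³) = 1.1289 × 107.81 = 121.7 MPa
τ_m = K_s·8F_mD/(πd³) = 1.0448 × 414.9 = 433.48 MPa
Goodman: 1/n_f = τ_a/S_se + τ_m/S_su = 121.7/552 + 433.48/1100 = 0.22048 + 0.39407 = 0.61455
n_f = 1/0.61455 = 1.627

1.63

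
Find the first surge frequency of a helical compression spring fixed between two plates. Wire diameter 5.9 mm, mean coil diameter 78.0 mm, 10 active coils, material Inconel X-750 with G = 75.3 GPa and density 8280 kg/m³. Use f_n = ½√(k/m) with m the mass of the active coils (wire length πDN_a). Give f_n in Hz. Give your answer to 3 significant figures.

k = Gd⁴/(8D³N_a) = (75.3×10³)(5.9⁴)/(8·78.0³·10) = 2.4034 N/mm = 2403.4 N/m
Wire length L = πDN_a = π·78.0·10 = 2450.4 mm
m = ρ·(πd²/4)·L = 8280 × 27.34×10⁻⁶ m² × 2.4504 m = 0.55471 kg
f_n = ½√(k/m) = 0.5·√(2403.4/0.55471) = 0.5·√(4332.7) = 32.912 Hz

32.9 Hz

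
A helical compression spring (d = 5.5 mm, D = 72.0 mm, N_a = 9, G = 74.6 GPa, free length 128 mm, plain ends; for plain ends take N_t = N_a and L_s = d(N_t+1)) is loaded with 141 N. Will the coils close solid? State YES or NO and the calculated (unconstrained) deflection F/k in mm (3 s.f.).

NO, δ = 55.5 mm

k = Gd⁴/(8D³N_a) = (74.6×10³)(5.5⁴)/(8·72.0³·9) = 2.5402 N/mm
N_t = 9; L_s = 5.5·10 = 55 mm; δ_solid = L₀ − L_s = 128 − 55 = 73 mm
δ = F/k = 141/2.5402 = 55.509 mm
δ < δ_solid → spring does not go solid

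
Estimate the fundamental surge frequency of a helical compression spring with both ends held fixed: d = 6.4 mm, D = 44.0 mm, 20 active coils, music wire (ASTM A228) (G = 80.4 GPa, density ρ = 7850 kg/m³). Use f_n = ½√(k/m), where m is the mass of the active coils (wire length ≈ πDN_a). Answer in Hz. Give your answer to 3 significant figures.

59.5 Hz

k = Gd⁴/(8D³N_a) = (80.4×10³)(6.4⁴)/(8·44.0³·20) = 9.8969 N/mm = 9896.9 N/m
Wire length L = πDN_a = π·44.0·20 = 2764.6 mm
m = ρ·(πd²/4)·L = 7850 × 32.17×10⁻⁶ m² × 2.7646 m = 0.69816 kg
f_n = ½√(k/m) = 0.5·√(9896.9/0.69816) = 0.5·√(14176) = 59.531 Hz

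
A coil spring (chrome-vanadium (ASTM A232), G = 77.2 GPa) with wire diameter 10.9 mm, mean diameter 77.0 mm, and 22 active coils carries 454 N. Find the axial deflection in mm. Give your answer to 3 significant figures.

33.5 mm

k = Gd⁴/(8D³N_a) = (77.2×10³)(10.9⁴)/(8·77.0³·22) = 13.562 N/mm
δ = F/k = 454 / 13.562 = 33.475 mm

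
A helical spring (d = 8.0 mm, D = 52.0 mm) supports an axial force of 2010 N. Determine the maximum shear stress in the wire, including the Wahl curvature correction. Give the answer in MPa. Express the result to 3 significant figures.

Spring index C = D/d = 52.0/8.0 = 6.5000
K_W = (4C−1)/(4C−4) + 0.615/C = 25.000/22.000 + 0.0946 = 1.2310
τ₀ = 8FD/(πd³) = 8·2010·52.0/(π·8.0³) = 836160/1608.5 = 519.84 MPa
τ_max = K·τ₀ = 1.2310 × 519.84 = 639.91 MPa

640 MPa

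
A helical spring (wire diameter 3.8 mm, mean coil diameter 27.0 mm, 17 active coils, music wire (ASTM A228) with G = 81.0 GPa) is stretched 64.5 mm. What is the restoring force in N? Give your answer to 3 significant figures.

407 N

k = Gd⁴/(8D³N_a) = (81.0×10³)(3.8⁴)/(8·27.0³·17) = 6.3094 N/mm
F = k·δ = 6.3094 × 64.5 = 406.96 N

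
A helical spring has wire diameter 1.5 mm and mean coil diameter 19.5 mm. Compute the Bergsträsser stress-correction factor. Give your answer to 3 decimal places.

1.102

C = D/d = 19.5/1.5 = 13.0000
K_B = (4C+2)/(4C−3) = 54.000/49.000 = 1.1020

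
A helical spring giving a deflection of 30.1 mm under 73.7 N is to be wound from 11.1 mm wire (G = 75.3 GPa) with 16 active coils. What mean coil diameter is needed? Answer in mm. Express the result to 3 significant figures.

Required rate k = F/δ = 73.7/30.1 = 2.4485 N/mm
D = (Gd⁴/(8N_a·k))^(1/3) = (75.3×10³·11.1⁴/(8·16·2.4485))^(1/3)
  = (3.64734e+06)^(1/3) = 153.9307 mm

154 mm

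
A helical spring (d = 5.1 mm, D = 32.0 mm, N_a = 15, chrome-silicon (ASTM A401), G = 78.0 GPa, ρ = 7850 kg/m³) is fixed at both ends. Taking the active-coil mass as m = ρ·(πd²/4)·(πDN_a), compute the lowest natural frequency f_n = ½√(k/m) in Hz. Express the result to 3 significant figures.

k = Gd⁴/(8D³N_a) = (78.0×10³)(5.1⁴)/(8·32.0³·15) = 13.42 N/mm = 13420 N/m
Wire length L = πDN_a = π·32.0·15 = 1508 mm
m = ρ·(πd²/4)·L = 7850 × 20.428×10⁻⁶ m² × 1.508 m = 0.24182 kg
f_n = ½√(k/m) = 0.5·√(13420/0.24182) = 0.5·√(55495) = 117.79 Hz

118 Hz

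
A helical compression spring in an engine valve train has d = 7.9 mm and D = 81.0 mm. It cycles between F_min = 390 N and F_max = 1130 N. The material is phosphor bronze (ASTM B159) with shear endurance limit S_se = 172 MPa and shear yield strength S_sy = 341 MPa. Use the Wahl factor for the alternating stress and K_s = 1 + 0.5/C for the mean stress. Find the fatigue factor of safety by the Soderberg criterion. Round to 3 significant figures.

C = D/d = 81.0/7.9 = 10.2532; K_W = (4C−1)/(4C−4)+0.615/C = 1.1410; K_s = 1+0.5/C = 1.0488
F_a = (F_max−F_min)/2 = 370 N; F_m = (F_max+F_min)/2 = 760 N
τ_a = K_W·8F_aD/(πd³) = 1.1410 × 154.79 = 176.62 MPa
τ_m = K_s·8F_mD/(πd³) = 1.0488 × 317.95 = 333.45 MPa
Soderberg: 1/n_f = τ_a/S_se + τ_m/S_sy = 176.62/172 + 333.45/341 = 1.02687 + 0.97787 = 2.0047
n_f = 1/2.0047 = 0.4988

0.499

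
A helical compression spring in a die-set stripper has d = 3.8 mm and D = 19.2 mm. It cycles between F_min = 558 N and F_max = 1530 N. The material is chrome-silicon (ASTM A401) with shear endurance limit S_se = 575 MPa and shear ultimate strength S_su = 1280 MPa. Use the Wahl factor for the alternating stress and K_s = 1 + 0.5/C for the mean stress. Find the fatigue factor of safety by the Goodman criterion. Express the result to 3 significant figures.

0.561

C = D/d = 19.2/3.8 = 5.0526; K_W = (4C−1)/(4C−4)+0.615/C = 1.3068; K_s = 1+0.5/C = 1.0990
F_a = (F_max−F_min)/2 = 486 N; F_m = (F_max+F_min)/2 = 1044 N
τ_a = K_W·8F_aD/(πd³) = 1.3068 × 433.04 = 565.89 MPa
τ_m = K_s·8F_mD/(πd³) = 1.0990 × 930.23 = 1022.3 MPa
Goodman: 1/n_f = τ_a/S_se + τ_m/S_su = 565.89/575 + 1022.3/1280 = 0.98415 + 0.79866 = 1.7828
n_f = 1/1.7828 = 0.5609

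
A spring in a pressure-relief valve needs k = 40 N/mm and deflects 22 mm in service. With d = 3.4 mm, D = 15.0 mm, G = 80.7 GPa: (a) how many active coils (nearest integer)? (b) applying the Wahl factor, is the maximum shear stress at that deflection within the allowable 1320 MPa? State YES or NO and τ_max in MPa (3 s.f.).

(a) 10 coils; (b) YES, τ_max = 1160 MPa

N_a = Gd⁴/(8D³k) = (80.7×10³)(3.4⁴)/(8·15.0³·40) = 9.985 → N_a = 10
Actual rate k = Gd⁴/(8D³·10) = 39.942 N/mm
Working load F = kδ = 39.942·22 = 878.72 N
C = 15.0/3.4 = 4.4118; K_W = (4C−1)/(4C−4)+0.615/C = 1.3592
τ_max = K_W·8FD/(πd³) = 1.3592·853.97 = 1160.7 MPa
τ_max ≤ 1320 MPa → acceptable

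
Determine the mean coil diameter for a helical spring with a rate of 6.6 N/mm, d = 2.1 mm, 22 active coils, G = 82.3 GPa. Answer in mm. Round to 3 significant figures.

D = (Gd⁴/(8N_a·k))^(1/3) = (82.3×10³·2.1⁴/(8·22·6.6))^(1/3)
  = (1377.91)^(1/3) = 11.1277 mm

11.1 mm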